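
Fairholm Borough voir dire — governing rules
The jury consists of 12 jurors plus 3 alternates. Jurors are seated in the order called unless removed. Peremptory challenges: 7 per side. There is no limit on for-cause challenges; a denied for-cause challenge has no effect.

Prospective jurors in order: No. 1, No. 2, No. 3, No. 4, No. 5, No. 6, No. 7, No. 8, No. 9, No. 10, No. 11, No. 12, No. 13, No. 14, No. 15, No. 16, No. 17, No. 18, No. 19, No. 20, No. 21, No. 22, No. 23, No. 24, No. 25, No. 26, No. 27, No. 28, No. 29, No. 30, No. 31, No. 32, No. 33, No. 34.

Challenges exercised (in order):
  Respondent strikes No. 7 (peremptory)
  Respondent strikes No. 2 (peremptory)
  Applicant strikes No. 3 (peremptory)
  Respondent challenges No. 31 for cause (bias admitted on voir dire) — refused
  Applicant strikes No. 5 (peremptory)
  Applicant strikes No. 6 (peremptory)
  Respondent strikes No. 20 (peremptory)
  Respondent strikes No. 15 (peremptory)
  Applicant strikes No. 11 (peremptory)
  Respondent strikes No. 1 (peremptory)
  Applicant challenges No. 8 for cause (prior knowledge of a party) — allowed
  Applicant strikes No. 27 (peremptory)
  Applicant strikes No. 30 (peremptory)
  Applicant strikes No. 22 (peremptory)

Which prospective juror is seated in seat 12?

23

Removed: #1, #2, #3, #5, #6, #7, #8, #11, #15, #20, #22, #27, #30. (#31 stays — for-cause denied.)
Seating in order: seats 1–12 → #4, #9, #10, #12, #13, #14, #16, #17, #18, #19, #21, #23; alternates → #24, #25, #26.
So seat 12 is #23.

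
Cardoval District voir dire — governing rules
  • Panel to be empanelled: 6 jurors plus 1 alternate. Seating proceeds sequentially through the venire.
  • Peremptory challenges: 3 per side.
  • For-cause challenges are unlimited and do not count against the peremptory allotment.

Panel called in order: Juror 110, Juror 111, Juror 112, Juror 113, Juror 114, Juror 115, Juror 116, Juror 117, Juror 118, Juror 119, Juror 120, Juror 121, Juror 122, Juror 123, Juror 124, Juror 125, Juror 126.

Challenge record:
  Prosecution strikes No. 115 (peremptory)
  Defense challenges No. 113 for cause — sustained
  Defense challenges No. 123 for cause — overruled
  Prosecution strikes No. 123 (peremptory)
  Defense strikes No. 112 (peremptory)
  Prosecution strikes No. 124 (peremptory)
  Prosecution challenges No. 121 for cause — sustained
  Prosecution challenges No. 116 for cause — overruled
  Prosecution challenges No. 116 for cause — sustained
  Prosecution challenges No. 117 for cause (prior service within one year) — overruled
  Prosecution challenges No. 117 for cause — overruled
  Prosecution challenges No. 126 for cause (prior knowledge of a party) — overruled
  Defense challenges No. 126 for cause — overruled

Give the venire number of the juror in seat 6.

Removed: #112, #113, #115, #116, #121, #123, #124. (#117, #126 stay — for-cause denied.)
Seating in order: seats 1–6 → #110, #111, #114, #117, #118, #119; alternates → #120.
So seat 6 is #119.

119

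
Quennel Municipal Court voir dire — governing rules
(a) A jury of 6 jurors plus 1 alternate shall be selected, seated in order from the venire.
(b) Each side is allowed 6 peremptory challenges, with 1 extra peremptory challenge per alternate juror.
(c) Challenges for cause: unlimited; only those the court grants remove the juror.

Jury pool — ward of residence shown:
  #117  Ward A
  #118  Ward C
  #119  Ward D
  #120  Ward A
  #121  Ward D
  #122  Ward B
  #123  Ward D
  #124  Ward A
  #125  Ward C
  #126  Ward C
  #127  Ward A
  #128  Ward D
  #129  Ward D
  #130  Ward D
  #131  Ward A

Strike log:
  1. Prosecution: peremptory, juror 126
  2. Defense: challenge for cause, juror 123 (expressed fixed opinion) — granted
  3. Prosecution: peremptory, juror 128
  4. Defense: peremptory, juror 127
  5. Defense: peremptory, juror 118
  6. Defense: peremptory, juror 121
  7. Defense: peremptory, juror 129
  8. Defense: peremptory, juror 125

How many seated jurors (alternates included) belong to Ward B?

Removed: #118, #121, #123, #125, #126, #127, #128, #129.
Seated (7 incl. alternates): #117, #119, #120, #122, #124, #130, #131.
Of those, in Ward B: #122 → 1.

1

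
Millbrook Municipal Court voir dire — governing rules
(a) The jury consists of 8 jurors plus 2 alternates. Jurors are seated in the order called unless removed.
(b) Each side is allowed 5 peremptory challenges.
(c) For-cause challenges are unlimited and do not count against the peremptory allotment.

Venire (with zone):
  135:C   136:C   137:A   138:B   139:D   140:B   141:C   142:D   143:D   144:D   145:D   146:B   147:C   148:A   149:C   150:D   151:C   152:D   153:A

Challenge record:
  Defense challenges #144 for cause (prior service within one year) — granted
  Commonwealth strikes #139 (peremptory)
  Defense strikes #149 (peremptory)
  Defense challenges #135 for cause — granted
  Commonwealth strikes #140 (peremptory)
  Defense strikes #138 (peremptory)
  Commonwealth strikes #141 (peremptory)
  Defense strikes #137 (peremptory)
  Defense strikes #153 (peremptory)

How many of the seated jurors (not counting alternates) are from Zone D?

Removed: #135, #137, #138, #139, #140, #141, #144, #149, #153.
Seated jurors 1–8: #136, #142, #143, #145, #146, #147, #148, #150 (alternates #151, #152 not counted).
Of those, in Zone D: #142, #143, #145, #150 → 4.

4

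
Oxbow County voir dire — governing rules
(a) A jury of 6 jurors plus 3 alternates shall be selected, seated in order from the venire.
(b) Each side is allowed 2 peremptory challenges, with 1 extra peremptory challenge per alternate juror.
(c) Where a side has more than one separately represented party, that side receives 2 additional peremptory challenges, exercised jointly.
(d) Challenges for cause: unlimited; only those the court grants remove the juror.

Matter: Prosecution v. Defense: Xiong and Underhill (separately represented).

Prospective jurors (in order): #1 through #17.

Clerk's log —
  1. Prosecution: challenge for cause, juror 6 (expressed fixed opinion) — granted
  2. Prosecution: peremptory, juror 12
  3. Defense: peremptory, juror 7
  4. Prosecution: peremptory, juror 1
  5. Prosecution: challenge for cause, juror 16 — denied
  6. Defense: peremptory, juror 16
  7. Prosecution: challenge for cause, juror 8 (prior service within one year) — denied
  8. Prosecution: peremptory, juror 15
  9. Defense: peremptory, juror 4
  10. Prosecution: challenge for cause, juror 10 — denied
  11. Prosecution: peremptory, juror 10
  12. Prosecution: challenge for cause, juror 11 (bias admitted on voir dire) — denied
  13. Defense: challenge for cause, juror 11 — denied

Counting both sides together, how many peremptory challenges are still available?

Prosecution allotment: 2 base + 1 × 3 alternates = 5. Defense allotment: 2 base + 1 × 3 alternates + 2 multi-party = 7.
Prosecution peremptories used: #12, #1, #15, #10 — 4 (for-cause on #6, #16, #8, #10, #11 don't count).
Defense peremptories used: #7, #16, #4 — 3 (the for-cause on #11 doesn't count).
Remaining: (5 − 4) + (7 − 3) = 5.

5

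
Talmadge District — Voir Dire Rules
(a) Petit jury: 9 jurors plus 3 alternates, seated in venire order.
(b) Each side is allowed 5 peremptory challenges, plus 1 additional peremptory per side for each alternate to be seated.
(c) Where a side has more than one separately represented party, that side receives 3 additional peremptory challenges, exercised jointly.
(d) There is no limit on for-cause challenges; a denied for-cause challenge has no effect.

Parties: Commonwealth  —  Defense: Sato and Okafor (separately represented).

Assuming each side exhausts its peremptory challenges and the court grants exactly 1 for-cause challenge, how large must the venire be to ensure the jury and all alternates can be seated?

Seats to fill: 9 + 3 alternates = 12.
Peremptories — Commonwealth: 5 + 1×3 = 8; Defense: 5 + 1×3 + 3 = 11; total 19.
For-cause removals: 1.
Minimum venire: 12 + 19 + 1 = 32.

32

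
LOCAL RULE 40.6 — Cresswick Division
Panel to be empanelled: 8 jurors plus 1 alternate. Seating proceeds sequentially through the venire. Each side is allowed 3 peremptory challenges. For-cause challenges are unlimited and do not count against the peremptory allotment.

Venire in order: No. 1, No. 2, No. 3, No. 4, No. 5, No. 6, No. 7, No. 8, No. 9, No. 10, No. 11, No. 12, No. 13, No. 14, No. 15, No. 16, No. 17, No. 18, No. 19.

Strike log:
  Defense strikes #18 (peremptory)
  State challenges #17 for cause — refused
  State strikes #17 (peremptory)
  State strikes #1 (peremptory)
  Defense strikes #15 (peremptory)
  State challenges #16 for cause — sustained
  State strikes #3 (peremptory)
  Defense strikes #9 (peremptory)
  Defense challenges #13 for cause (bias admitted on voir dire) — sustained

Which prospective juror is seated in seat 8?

11

Removed: #1, #3, #9, #13, #15, #16, #17, #18.
Seating in order: seats 1–8 → #2, #4, #5, #6, #7, #8, #10, #11; alternates → #12.
So seat 8 is #11.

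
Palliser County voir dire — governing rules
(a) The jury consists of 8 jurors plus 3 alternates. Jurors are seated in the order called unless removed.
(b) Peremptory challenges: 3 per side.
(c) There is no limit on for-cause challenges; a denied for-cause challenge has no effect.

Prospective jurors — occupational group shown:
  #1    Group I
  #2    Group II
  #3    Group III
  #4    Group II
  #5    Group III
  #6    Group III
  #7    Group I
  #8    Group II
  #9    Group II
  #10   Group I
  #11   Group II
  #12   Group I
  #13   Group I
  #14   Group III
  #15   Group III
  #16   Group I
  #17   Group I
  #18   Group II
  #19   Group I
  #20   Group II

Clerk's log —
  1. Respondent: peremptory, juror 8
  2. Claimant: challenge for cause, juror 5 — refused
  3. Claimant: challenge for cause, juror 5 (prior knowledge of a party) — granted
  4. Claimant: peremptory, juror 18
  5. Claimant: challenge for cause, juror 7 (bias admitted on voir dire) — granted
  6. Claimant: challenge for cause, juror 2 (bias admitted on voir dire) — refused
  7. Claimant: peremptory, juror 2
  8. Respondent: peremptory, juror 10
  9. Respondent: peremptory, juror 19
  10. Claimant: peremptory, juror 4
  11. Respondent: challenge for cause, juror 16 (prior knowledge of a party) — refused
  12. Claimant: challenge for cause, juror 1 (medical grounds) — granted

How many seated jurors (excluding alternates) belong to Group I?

2

Removed: #1, #2, #4, #5, #7, #8, #10, #18, #19.
Seated jurors 1–8: #3, #6, #9, #11, #12, #13, #14, #15 (alternates #16, #17, #20 not counted).
Of those, in Group I: #12, #13 → 2.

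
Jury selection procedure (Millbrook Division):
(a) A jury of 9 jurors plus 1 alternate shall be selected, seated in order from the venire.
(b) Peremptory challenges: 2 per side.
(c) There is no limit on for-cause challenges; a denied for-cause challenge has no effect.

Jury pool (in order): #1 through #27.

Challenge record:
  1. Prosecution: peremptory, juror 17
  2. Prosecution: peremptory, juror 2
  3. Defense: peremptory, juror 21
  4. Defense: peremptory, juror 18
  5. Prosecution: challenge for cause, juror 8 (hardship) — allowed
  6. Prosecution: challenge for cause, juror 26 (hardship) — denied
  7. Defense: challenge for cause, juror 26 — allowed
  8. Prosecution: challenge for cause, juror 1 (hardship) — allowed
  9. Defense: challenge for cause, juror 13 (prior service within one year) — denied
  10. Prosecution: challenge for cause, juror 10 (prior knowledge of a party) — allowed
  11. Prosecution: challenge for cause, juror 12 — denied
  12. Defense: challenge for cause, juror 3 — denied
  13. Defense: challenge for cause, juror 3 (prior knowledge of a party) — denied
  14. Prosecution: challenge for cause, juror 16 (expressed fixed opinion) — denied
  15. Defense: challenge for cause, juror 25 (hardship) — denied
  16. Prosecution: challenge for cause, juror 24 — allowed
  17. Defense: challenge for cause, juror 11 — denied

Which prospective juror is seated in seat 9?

Removed: #1, #2, #8, #10, #17, #18, #21, #24, #26. (#3, #11, #12, #13, #16, #25 stay — for-cause denied.)
Seating in order: seats 1–9 → #3, #4, #5, #6, #7, #9, #11, #12, #13; alternates → #14.
So seat 9 is #13.

13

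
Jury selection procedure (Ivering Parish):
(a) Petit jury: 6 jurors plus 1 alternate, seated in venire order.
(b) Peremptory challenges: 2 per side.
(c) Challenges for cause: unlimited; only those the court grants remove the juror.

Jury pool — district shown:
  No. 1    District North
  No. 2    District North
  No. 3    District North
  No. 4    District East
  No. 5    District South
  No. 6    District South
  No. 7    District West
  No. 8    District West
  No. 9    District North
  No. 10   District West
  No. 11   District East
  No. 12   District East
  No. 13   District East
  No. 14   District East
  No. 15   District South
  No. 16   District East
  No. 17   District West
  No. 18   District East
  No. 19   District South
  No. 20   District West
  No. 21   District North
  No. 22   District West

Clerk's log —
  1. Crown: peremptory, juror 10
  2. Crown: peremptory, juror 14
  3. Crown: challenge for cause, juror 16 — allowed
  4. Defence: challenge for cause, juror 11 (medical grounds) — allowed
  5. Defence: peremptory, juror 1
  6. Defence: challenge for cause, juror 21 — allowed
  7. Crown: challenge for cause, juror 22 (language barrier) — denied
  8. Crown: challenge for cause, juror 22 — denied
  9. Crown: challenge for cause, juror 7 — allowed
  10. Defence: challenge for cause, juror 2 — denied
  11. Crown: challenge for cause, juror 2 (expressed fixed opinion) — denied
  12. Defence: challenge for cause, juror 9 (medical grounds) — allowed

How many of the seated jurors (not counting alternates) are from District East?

1

Removed: #1, #7, #9, #10, #11, #14, #16, #21.
Seated jurors 1–6: #2, #3, #4, #5, #6, #8 (alternates #12 not counted).
Of those, in District East: #4 → 1.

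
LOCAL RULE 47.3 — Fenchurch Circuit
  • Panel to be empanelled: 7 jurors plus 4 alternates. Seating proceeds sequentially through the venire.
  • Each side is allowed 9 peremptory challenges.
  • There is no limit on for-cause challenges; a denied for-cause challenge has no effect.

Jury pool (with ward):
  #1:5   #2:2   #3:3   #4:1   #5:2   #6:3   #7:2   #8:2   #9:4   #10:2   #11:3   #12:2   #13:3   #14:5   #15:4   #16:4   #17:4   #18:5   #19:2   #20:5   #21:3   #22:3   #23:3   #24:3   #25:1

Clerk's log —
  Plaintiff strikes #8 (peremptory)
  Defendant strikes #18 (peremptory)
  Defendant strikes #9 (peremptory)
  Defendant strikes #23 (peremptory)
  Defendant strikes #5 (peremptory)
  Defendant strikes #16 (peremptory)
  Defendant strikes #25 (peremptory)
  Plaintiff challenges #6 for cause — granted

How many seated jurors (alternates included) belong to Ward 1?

Removed: #5, #6, #8, #9, #16, #18, #23, #25.
Seated (11 incl. alternates): #1, #2, #3, #4, #7, #10, #11, #12, #13, #14, #15.
Of those, in Ward 1: #4 → 1.

1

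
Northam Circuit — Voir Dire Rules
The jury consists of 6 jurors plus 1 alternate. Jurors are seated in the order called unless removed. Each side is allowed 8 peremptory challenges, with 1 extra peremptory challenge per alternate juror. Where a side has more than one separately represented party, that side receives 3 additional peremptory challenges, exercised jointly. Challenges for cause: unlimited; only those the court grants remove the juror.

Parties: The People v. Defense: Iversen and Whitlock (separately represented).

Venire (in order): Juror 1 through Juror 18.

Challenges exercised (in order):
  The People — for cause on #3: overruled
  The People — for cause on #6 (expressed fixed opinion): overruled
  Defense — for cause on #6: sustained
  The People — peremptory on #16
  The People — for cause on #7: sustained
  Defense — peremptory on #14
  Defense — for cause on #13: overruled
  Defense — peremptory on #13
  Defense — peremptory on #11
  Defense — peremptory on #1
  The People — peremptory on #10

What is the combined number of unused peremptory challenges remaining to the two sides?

The People allotment: 8 base + 1 × 1 alternate = 9. Defense allotment: 8 base + 1 × 1 alternate + 3 multi-party = 12.
The People peremptories used: #16, #10 — 2 (for-cause on #3, #6, #7 don't count).
Defense peremptories used: #14, #13, #11, #1 — 4 (for-cause on #6, #13 don't count).
Remaining: (9 − 2) + (12 − 4) = 15.

15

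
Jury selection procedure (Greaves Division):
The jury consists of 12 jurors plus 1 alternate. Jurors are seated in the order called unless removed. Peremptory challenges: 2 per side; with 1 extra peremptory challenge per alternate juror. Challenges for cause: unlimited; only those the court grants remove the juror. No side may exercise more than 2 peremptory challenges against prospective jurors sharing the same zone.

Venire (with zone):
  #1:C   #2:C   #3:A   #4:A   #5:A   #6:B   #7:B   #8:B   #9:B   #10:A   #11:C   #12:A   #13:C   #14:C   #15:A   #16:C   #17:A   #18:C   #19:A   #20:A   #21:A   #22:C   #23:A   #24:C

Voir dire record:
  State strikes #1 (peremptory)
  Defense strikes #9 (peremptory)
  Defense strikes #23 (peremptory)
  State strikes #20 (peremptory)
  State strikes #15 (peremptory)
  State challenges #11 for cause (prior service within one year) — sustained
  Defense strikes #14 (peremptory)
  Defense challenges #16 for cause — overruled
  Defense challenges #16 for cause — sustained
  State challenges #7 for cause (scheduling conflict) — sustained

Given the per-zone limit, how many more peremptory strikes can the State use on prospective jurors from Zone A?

State peremptories so far: #1, #20, #15 — 3 of 3 used, 0 left overall.
Against Zone A: #20, #15 — 2 used; per-zone cap 2 leaves 0.
Binding limit: min(0, 0) = 0.

0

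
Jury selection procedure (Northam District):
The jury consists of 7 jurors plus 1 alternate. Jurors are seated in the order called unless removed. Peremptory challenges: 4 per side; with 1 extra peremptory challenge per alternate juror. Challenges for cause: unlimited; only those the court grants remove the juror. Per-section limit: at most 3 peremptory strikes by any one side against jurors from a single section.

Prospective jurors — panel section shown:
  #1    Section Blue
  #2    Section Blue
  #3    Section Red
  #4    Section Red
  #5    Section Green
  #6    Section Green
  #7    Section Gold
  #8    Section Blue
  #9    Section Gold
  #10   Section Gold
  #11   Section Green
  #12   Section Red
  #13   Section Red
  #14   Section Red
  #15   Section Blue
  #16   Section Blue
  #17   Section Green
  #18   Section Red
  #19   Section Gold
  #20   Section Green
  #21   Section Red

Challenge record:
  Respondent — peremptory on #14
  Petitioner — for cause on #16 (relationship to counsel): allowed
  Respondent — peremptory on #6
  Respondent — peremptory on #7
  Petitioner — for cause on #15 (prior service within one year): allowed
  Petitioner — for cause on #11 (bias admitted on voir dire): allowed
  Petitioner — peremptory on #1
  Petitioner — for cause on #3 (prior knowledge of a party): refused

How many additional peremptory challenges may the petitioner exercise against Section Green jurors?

3

Petitioner peremptories so far: #1 — 1 of 5 used, 4 left overall.
Against Section Green: none yet — per-section cap 3 leaves 3.
Binding limit: min(4, 3) = 3.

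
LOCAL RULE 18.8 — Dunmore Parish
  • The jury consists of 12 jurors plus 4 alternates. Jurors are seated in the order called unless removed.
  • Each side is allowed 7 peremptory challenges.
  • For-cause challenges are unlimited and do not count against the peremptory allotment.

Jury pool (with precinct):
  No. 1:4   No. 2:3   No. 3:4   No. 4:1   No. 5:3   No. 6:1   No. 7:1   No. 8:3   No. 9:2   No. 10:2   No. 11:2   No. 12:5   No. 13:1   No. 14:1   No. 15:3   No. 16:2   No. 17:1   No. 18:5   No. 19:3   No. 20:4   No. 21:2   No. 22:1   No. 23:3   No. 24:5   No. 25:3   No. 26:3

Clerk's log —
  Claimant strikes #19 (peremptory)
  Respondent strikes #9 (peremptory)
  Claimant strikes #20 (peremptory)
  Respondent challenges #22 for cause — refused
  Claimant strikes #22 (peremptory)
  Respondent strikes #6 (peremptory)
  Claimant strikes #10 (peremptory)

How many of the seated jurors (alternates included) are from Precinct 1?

Removed: #6, #9, #10, #19, #20, #22.
Seated (16 incl. alternates): #1, #2, #3, #4, #5, #7, #8, #11, #12, #13, #14, #15, #16, #17, #18, #21.
Of those, in Precinct 1: #4, #7, #13, #14, #17 → 5.

5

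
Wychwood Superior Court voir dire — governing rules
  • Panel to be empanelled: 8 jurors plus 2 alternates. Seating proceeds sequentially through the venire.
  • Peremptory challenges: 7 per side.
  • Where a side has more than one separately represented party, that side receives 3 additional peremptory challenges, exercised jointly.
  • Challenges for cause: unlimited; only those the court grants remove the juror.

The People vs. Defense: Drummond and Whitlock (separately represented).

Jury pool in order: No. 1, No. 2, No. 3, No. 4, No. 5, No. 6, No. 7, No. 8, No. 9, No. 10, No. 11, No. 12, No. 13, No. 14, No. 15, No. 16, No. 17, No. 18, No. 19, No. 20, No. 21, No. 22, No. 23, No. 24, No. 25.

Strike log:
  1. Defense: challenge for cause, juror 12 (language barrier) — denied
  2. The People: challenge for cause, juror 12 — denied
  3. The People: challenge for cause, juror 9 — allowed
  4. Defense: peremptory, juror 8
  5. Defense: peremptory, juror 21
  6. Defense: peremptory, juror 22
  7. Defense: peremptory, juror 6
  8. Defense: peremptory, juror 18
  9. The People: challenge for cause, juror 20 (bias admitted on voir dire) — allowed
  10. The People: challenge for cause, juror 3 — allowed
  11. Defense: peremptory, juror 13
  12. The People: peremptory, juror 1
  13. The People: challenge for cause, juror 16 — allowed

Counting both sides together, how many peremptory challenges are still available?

10

The People allotment: 7. Defense allotment: 7 base + 3 multi-party = 10.
The People peremptories used: #1 — 1 (for-cause on #12, #9, #20, #3, #16 don't count).
Defense peremptories used: #8, #21, #22, #6, #18, #13 — 6 (the for-cause on #12 doesn't count).
Remaining: (7 − 1) + (10 − 6) = 10.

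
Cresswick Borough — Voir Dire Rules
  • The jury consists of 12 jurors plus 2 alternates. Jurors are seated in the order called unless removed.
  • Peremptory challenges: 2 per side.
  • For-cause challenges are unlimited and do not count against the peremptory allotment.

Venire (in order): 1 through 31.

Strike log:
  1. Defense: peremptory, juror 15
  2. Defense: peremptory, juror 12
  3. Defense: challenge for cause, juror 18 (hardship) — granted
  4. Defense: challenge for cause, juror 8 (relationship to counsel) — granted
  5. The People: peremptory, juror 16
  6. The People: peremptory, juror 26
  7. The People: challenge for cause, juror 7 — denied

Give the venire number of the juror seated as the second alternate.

19

Removed: #8, #12, #15, #16, #18, #26. (#7 stays — for-cause denied.)
Filling seats in venire order through position 14: #1, #2, #3, #4, #5, #6, #7, #9, #10, #11, #13, #14, #17, #19.
So alternate 2 is #19.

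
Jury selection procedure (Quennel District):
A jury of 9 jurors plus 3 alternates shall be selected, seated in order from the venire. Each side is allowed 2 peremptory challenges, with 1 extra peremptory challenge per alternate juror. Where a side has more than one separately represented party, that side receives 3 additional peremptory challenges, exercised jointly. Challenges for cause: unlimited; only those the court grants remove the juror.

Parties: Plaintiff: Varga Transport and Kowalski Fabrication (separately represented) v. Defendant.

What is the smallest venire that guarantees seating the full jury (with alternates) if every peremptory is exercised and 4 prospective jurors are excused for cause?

Seats to fill: 9 + 3 alternates = 12.
Peremptories — Plaintiff: 2 + 1×3 + 3 = 8; Defendant: 2 + 1×3 = 5; total 13.
For-cause removals: 4.
Minimum venire: 12 + 13 + 4 = 29.

29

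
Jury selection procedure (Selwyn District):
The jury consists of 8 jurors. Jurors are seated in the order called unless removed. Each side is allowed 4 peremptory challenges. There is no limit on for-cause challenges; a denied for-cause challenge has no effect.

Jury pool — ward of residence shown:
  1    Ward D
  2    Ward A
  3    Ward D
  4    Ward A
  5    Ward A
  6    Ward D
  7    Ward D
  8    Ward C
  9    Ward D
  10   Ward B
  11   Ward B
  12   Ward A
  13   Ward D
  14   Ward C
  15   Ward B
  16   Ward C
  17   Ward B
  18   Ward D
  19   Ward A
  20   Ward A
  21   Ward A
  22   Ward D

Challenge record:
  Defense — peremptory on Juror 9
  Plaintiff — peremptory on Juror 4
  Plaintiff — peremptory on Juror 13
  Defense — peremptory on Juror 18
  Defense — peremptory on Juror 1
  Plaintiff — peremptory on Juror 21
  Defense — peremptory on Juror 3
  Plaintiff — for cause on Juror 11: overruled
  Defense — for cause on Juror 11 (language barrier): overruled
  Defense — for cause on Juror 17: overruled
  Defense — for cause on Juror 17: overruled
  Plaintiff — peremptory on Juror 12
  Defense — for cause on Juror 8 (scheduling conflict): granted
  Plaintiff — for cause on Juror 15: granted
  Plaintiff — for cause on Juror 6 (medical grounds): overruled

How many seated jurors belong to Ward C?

Removed: #1, #3, #4, #8, #9, #12, #13, #15, #18, #21.
Seated jurors 1–8: #2, #5, #6, #7, #10, #11, #14, #16.
Of those, in Ward C: #14, #16 → 2.

2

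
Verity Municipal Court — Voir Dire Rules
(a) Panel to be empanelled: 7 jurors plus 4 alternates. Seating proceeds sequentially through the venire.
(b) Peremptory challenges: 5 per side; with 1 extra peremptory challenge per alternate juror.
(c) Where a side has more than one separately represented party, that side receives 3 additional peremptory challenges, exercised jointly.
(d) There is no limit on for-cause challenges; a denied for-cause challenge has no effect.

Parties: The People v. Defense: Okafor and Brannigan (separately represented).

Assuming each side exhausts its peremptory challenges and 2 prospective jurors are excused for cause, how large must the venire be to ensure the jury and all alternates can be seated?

34

Seats to fill: 7 + 4 alternates = 11.
Peremptories — The People: 5 + 1×4 = 9; Defense: 5 + 1×4 + 3 = 12; total 21.
For-cause removals: 2.
Minimum venire: 11 + 21 + 2 = 34.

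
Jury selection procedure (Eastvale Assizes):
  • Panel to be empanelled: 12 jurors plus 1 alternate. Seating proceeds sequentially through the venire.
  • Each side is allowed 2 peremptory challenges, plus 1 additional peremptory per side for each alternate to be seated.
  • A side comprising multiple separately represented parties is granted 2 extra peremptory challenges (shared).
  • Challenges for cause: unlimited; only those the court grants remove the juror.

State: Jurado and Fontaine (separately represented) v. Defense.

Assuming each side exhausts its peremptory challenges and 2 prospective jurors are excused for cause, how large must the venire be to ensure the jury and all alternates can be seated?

23

Seats to fill: 12 + 1 alternates = 13.
Peremptories — State: 2 + 1×1 + 2 = 5; Defense: 2 + 1×1 = 3; total 8.
For-cause removals: 2.
Minimum venire: 13 + 8 + 2 = 23.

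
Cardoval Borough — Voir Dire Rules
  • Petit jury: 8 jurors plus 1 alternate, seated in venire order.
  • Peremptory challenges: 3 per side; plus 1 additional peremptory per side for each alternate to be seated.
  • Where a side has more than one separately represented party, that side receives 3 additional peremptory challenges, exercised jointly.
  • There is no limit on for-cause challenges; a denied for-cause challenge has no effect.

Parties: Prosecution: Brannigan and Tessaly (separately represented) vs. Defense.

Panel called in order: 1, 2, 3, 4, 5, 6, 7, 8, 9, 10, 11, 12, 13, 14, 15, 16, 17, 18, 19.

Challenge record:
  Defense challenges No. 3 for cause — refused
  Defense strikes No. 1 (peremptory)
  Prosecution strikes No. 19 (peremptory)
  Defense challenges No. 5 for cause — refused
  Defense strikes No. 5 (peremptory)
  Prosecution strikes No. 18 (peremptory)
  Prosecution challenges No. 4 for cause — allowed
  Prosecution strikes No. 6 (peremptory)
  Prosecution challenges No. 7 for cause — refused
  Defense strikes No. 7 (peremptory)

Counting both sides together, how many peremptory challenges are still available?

Prosecution allotment: 3 base + 1 × 1 alternate + 3 multi-party = 7. Defense allotment: 3 base + 1 × 1 alternate = 4.
Prosecution peremptories used: #19, #18, #6 — 3 (for-cause on #4, #7 don't count).
Defense peremptories used: #1, #5, #7 — 3 (for-cause on #3, #5 don't count).
Remaining: (7 − 3) + (4 − 3) = 5.

5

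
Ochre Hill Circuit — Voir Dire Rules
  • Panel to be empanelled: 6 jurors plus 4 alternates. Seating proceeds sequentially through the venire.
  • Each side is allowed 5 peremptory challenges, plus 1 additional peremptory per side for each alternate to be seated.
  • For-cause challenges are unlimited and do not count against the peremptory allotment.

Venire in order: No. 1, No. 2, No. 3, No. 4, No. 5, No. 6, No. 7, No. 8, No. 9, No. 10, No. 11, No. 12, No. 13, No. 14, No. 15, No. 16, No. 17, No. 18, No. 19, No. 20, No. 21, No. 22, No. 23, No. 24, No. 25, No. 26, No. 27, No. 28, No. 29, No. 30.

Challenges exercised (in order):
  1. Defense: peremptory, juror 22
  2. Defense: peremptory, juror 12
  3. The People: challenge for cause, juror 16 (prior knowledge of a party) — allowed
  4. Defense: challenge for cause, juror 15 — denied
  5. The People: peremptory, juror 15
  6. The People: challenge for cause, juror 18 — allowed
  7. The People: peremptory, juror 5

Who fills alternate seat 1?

8

Removed: #5, #12, #15, #16, #18, #22.
Seating in order: seats 1–6 → #1, #2, #3, #4, #6, #7; alternates → #8, #9, #10, #11.
So alternate 1 is #8.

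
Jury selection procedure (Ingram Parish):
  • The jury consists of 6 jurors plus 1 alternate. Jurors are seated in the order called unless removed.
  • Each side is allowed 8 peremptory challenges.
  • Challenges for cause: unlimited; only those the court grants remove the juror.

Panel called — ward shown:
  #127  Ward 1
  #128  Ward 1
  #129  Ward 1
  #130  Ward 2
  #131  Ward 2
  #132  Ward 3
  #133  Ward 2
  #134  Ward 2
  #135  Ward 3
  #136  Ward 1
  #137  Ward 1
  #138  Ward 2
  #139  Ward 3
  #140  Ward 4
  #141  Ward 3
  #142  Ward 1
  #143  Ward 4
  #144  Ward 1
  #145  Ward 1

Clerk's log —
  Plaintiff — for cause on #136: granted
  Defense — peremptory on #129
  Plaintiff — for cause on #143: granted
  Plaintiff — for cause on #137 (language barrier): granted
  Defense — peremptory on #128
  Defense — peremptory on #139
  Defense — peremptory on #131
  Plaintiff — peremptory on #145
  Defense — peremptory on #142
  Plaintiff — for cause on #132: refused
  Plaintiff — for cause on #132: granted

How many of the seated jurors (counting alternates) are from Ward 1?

1

Removed: #128, #129, #131, #132, #136, #137, #139, #142, #143, #145.
Seated (7 incl. alternates): #127, #130, #133, #134, #135, #138, #140.
Of those, in Ward 1: #127 → 1.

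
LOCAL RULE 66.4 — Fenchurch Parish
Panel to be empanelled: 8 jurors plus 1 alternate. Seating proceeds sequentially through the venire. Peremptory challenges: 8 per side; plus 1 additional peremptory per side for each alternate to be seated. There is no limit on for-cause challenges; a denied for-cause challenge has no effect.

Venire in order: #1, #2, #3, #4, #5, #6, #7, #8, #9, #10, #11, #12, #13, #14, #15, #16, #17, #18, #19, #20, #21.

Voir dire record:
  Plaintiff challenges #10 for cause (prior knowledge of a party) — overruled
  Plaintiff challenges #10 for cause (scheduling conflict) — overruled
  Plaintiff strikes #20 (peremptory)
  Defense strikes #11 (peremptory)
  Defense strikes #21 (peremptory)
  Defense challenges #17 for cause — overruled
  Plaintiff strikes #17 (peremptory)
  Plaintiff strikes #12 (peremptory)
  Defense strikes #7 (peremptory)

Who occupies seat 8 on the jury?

9

Removed: #7, #11, #12, #17, #20, #21. (#10 stays — for-cause denied.)
Seating in order: seats 1–8 → #1, #2, #3, #4, #5, #6, #8, #9; alternates → #10.
So seat 8 is #9.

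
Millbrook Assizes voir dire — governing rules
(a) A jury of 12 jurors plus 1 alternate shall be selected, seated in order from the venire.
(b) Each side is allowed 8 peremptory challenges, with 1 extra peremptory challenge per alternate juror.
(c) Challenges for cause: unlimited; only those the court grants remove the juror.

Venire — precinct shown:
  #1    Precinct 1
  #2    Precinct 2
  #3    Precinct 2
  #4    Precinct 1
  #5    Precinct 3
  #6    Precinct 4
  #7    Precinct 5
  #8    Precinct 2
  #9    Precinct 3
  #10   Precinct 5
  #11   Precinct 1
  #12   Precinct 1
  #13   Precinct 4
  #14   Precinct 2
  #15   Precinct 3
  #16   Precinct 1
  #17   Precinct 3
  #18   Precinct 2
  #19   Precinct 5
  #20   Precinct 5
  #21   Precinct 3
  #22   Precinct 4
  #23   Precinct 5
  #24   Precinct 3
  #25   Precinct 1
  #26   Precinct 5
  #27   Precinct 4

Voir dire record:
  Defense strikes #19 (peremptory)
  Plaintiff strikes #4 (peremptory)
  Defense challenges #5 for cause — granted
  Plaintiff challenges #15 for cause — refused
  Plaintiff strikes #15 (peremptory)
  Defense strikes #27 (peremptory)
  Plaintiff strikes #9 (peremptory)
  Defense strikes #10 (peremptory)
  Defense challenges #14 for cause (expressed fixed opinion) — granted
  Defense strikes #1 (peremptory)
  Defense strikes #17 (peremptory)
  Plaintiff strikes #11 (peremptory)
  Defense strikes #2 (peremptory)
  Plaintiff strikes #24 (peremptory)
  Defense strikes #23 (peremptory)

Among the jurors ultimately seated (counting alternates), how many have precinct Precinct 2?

3

Removed: #1, #2, #4, #5, #9, #10, #11, #14, #15, #17, #19, #23, #24, #27.
Seated (13 incl. alternates): #3, #6, #7, #8, #12, #13, #16, #18, #20, #21, #22, #25, #26.
Of those, in Precinct 2: #3, #8, #18 → 3.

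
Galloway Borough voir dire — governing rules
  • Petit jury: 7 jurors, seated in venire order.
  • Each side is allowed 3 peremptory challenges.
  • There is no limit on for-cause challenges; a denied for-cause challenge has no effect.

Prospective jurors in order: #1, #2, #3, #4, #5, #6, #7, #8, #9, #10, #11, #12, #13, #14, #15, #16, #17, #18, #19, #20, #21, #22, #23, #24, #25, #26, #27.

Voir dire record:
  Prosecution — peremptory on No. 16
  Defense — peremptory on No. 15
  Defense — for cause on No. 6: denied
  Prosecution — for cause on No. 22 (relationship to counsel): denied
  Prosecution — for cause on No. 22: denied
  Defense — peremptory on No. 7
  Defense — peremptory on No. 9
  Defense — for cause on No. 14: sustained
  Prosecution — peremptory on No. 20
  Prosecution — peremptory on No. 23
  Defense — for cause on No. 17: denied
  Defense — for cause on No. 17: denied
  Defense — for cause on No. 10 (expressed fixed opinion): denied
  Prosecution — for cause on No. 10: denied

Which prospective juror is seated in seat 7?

8

Removed: #7, #9, #14, #15, #16, #20, #23. (#6, #10, #17, #22 stay — for-cause denied.)
Filling seats in venire order through position 7: #1, #2, #3, #4, #5, #6, #8.
So seat 7 is #8.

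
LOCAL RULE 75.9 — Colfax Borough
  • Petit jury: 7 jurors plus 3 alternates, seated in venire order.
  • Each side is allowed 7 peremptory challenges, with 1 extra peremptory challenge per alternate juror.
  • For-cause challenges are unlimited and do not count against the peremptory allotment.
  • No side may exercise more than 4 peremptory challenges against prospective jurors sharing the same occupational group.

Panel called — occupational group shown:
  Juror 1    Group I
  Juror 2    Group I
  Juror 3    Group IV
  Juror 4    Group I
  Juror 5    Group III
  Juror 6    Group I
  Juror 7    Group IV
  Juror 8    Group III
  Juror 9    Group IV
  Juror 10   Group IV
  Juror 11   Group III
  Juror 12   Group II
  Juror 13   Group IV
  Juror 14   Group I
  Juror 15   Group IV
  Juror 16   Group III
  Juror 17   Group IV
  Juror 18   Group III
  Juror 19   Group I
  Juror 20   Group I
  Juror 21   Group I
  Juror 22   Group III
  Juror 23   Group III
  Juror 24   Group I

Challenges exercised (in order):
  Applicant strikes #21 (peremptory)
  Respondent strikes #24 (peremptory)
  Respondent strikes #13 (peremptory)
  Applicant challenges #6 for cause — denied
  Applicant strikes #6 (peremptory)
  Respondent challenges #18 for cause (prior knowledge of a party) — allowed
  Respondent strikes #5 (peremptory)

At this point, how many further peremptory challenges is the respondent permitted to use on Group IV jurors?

3

Respondent peremptories so far: #24, #13, #5 — 3 of 10 used, 7 left overall.
Against Group IV: #13 — 1 used; per-group cap 4 leaves 3.
Binding limit: min(7, 3) = 3.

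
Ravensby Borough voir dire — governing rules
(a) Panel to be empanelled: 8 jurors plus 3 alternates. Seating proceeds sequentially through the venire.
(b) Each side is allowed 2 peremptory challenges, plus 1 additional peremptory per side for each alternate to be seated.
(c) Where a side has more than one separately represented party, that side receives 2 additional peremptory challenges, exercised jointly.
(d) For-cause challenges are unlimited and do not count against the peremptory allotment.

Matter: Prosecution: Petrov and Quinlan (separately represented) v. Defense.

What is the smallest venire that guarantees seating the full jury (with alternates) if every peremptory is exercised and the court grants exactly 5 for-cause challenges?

Seats to fill: 8 + 3 alternates = 11.
Peremptories — Prosecution: 2 + 1×3 + 2 = 7; Defense: 2 + 1×3 = 5; total 12.
For-cause removals: 5.
Minimum venire: 11 + 12 + 5 = 28.

28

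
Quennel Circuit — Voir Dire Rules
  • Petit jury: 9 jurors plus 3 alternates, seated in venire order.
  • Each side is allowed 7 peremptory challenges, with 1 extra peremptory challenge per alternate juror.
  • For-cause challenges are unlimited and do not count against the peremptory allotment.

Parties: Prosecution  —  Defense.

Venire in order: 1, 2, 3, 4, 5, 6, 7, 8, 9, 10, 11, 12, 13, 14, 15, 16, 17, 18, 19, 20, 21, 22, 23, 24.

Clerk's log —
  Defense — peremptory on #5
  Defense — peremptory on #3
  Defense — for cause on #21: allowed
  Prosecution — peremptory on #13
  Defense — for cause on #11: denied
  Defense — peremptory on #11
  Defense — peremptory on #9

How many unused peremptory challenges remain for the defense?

Defense allotment: 7 base + 1 × 3 alternates = 10.
Defense peremptories used: #5, #3, #11, #9 — 4 (for-cause on #21, #11 don't count).
Remaining: 10 − 4 = 6.

6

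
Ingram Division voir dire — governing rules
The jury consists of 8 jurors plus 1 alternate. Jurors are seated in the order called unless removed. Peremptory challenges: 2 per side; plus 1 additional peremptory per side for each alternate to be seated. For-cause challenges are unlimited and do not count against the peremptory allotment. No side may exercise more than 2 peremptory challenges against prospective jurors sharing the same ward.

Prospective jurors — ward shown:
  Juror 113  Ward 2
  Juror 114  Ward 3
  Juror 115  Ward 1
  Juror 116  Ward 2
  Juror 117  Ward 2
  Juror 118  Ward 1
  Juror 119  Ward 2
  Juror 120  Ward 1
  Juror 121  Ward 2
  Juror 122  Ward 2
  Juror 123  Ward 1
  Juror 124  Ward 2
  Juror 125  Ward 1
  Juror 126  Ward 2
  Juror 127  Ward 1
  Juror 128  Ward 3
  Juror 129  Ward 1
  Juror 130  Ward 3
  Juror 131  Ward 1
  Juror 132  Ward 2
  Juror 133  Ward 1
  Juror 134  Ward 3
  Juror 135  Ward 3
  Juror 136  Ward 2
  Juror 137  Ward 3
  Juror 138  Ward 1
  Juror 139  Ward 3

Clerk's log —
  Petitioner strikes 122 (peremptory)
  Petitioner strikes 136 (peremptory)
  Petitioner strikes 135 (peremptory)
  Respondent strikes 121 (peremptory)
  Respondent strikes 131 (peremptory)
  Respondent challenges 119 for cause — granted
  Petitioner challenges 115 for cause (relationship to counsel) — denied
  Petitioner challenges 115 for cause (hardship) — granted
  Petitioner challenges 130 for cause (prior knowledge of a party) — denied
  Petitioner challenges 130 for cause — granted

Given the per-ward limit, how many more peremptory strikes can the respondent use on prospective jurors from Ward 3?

1

Respondent peremptories so far: #121, #131 — 2 of 3 used, 1 left overall.
Against Ward 3: none yet — per-ward cap 2 leaves 2.
Binding limit: min(1, 2) = 1.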